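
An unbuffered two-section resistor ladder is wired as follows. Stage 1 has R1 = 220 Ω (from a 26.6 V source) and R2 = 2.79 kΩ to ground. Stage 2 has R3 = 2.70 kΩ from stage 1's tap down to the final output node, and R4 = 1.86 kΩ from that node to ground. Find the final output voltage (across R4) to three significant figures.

V_out ≈ 9.63 V

Stage 2 presents R3+R4 = 4560 Ω as a load on stage 1's tap.
Stage 1's lower leg becomes R2‖(R3+R4) = 1731 Ω, so V_mid = 26.6 × 1731/1951 = 23.60 V.
Stage 2 is itself unloaded: V_out = V_mid × R4/(R3+R4) = 23.60 × 1860/4560 = 9.63 V.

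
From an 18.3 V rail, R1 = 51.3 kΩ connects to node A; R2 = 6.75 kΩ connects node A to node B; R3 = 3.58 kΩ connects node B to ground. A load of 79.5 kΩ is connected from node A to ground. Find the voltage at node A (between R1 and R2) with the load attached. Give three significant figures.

Below node A the series string R2+R3 = 10.33 kΩ sits in parallel with the 79.5 kΩ load: 9.142 kΩ.
V_A = 18.3 × 9.142/(51.3 + 9.142) = 2.77 V.

V ≈ 2.77 V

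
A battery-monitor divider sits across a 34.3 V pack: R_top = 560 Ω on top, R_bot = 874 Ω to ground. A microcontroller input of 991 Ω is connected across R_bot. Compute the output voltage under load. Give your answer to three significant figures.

The load sits in parallel with R_bot: R_bot‖R_L = (874 × 991) / (874 + 991) = 464.4 Ω.
V_out = 34.3 × 464.4 / (560 + 464.4) = 34.3 × 464.4/1024 = 15.5 V.

V_out ≈ 15.5 V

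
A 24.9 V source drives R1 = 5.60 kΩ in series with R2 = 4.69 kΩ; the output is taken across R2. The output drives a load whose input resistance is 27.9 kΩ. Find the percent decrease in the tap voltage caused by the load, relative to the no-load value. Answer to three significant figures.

8.38 %

Unloaded V = 24.9 × 4.69/10.29 = 11.349 V.
Loaded: R2‖R_L = 4.015 kΩ, giving V = 24.9 × 4.015/9.615 = 10.398 V.
Drop = (11.349 − 10.398) / 11.349 = 8.38 %.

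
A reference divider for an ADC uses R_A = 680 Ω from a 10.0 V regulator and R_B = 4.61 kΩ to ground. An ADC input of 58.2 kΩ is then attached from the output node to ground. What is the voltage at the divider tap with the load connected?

The load sits in parallel with R_B: R_B‖R_L = (4610 × 58200) / (4610 + 58200) = 4272 Ω.
V_out = 10.0 × 4272 / (680 + 4272) = 10.0 × 4272/4952 = 8.63 V.

V_out ≈ 8.63 V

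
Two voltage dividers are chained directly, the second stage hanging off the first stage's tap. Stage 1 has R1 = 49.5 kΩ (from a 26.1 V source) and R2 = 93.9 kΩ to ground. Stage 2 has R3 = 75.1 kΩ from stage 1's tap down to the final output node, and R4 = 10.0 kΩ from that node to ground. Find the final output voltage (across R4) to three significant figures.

Stage 2 presents R3+R4 = 85.10 kΩ as a load on stage 1's tap.
Stage 1's lower leg becomes R2‖(R3+R4) = 44.64 kΩ, so V_mid = 26.1 × 44.64/94.14 = 12.38 V.
Stage 2 is itself unloaded: V_out = V_mid × R4/(R3+R4) = 12.38 × 10.0/85.10 = 1.45 V.

V_out ≈ 1.45 V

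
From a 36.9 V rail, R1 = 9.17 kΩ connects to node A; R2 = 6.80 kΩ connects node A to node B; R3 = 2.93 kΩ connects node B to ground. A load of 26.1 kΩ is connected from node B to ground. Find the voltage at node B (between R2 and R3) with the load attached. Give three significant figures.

At node B, R3 is in parallel with the load: R3‖R_L = 2.634 kΩ.
Below node A the resistance is R2 + (R3‖R_L) = 9.434 kΩ, so V_A = 36.9 × 9.434/18.60 = 18.71 V.
Then V_B = V_A × (R3‖R_L)/(R2 + R3‖R_L) = 18.71 × 2.634/9.434 = 5.22 V.

V ≈ 5.22 V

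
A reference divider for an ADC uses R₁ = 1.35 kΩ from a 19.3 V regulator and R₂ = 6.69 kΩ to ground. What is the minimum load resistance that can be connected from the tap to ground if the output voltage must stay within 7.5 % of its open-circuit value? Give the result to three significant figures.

Output resistance R_th = R₁‖R₂ = (1.35 × 6.69)/8.040 = 1.123 kΩ.
The fractional drop is R_th/(R_th + R_L); requiring this ≤ 0.0750 gives R_L ≥ R_th(1/0.0750 − 1) = 1.123 × 12.33 = 13.9 kΩ.

R_L(min) ≈ 13.9 kΩ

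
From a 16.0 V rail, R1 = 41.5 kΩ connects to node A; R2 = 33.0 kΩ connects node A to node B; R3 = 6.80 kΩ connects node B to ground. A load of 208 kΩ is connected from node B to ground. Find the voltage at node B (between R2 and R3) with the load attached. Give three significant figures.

At node B, R3 is in parallel with the load: R3‖R_L = 6.585 kΩ.
Below node A the resistance is R2 + (R3‖R_L) = 39.58 kΩ, so V_A = 16.0 × 39.58/81.08 = 7.811 V.
Then V_B = V_A × (R3‖R_L)/(R2 + R3‖R_L) = 7.811 × 6.585/39.58 = 1.30 V.

V ≈ 1.30 V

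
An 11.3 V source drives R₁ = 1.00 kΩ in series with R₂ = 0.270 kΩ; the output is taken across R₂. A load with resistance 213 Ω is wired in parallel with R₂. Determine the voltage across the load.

The load sits in parallel with R₂: R₂‖R_L = (270 × 213) / (270 + 213) = 119.1 Ω.
V_out = 11.3 × 119.1 / (1000 + 119.1) = 11.3 × 119.1/1119 = 1.20 V.
(Unloaded it would have been 2.40 V.)

V_out ≈ 1.20 V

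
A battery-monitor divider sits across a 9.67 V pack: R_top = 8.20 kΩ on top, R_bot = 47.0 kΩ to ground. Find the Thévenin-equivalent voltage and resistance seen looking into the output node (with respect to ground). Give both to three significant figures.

V_th is the open-circuit tap voltage: 9.67 × 47.0/(8.20 + 47.0) = 8.23 V.
With the supply zeroed, R_top and R_bot appear in parallel from the tap: R_th = R_top‖R_bot = (8.20 × 47.0)/55.20 = 6.98 kΩ.

V_th = 8.23 V, R_th = 6.98 kΩ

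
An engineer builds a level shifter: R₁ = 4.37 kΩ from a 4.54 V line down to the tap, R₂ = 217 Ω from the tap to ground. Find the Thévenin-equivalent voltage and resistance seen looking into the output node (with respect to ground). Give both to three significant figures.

V_th is the open-circuit tap voltage: 4.54 × 217/(4370 + 217) = 0.215 V.
With the supply zeroed, R₁ and R₂ appear in parallel from the tap: R_th = R₁‖R₂ = (4370 × 217)/4587 = 207 Ω.

V_th = 0.215 V, R_th = 207 Ω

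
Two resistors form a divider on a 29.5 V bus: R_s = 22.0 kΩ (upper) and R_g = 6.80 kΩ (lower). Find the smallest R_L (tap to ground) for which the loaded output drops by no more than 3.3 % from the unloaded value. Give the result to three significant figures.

R_L(min) ≈ 152 kΩ

Output resistance R_th = R_s‖R_g = (22.0 × 6.80)/28.80 = 5.194 kΩ.
The fractional drop is R_th/(R_th + R_L); requiring this ≤ 0.0330 gives R_L ≥ R_th(1/0.0330 − 1) = 5.194 × 29.30 = 152 kΩ.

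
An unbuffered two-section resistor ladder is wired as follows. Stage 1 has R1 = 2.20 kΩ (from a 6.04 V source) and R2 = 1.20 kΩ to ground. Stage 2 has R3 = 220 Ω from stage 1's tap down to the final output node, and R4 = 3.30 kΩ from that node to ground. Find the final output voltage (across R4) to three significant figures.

V_out ≈ 1.64 V

Stage 2 presents R3+R4 = 3520 Ω as a load on stage 1's tap.
Stage 1's lower leg becomes R2‖(R3+R4) = 894.9 Ω, so V_mid = 6.04 × 894.9/3095 = 1.747 V.
Stage 2 is itself unloaded: V_out = V_mid × R4/(R3+R4) = 1.747 × 3300/3520 = 1.64 V.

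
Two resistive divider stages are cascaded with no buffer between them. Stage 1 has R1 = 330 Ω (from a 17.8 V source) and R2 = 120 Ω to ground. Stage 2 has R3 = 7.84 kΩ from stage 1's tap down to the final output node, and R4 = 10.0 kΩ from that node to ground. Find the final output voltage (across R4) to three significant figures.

V_out ≈ 2.65 V

Stage 2 presents R3+R4 = 17840 Ω as a load on stage 1's tap.
Stage 1's lower leg becomes R2‖(R3+R4) = 119.2 Ω, so V_mid = 17.8 × 119.2/449.2 = 4.723 V.
Stage 2 is itself unloaded: V_out = V_mid × R4/(R3+R4) = 4.723 × 10000/17840 = 2.65 V.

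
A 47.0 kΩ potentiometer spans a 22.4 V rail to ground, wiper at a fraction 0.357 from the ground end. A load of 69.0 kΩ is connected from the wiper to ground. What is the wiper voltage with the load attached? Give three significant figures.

V ≈ 6.92 V

The wiper splits the pot into (1−α)R = 30.22 kΩ above and αR = 16.78 kΩ below.
Lower section ‖ load = 13.50 kΩ.
V_wiper = 22.4 × 13.50/(30.22 + 13.50) = 6.92 V.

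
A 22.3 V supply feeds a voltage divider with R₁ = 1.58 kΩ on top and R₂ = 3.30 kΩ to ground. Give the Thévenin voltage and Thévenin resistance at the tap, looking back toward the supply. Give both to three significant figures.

V_th is the open-circuit tap voltage: 22.3 × 3.30/(1.58 + 3.30) = 15.1 V.
With the supply zeroed, R₁ and R₂ appear in parallel from the tap: R_th = R₁‖R₂ = (1.58 × 3.30)/4.880 = 1.07 kΩ.

V_th = 15.1 V, R_th = 1.07 kΩ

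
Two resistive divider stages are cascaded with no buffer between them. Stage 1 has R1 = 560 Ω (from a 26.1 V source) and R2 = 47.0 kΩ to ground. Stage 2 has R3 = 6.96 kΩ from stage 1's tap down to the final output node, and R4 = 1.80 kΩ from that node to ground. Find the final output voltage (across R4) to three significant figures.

V_out ≈ 4.98 V

Stage 2 presents R3+R4 = 8760 Ω as a load on stage 1's tap.
Stage 1's lower leg becomes R2‖(R3+R4) = 7384 Ω, so V_mid = 26.1 × 7384/7944 = 24.26 V.
Stage 2 is itself unloaded: V_out = V_mid × R4/(R3+R4) = 24.26 × 1800/8760 = 4.98 V.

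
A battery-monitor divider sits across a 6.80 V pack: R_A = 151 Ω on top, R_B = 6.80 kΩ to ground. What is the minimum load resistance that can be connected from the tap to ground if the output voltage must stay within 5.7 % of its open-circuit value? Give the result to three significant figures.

Output resistance R_th = R_A‖R_B = (151 × 6800)/6951 = 147.7 Ω.
The fractional drop is R_th/(R_th + R_L); requiring this ≤ 0.0570 gives R_L ≥ R_th(1/0.0570 − 1) = 147.7 × 16.54 = 2.44 kΩ.

R_L(min) ≈ 2.44 kΩ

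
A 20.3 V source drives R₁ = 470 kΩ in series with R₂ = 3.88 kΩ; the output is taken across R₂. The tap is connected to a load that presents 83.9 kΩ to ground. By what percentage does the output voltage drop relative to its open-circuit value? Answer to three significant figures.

The divider's output (Thévenin) resistance is R₁‖R₂ = 3.848 kΩ.
Fractional drop under load = R_th/(R_th + R_L) = 3.848 / (3.848 + 83.9) = 0.04386.
So the output falls by 4.39 %.

4.39 %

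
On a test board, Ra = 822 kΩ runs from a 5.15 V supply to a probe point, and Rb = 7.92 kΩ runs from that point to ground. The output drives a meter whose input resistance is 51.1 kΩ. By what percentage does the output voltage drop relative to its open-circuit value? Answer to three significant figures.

13.3 %

The divider's output (Thévenin) resistance is Ra‖Rb = 7.844 kΩ.
Fractional drop under load = R_th/(R_th + R_L) = 7.844 / (7.844 + 51.1) = 0.1331.
So the output falls by 13.3 %.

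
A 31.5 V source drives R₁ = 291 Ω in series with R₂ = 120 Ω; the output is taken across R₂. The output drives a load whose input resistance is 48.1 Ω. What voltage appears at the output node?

The load sits in parallel with R₂: R₂‖R_L = (120 × 48.1) / (120 + 48.1) = 34.34 Ω.
V_out = 31.5 × 34.34 / (291 + 34.34) = 31.5 × 34.34/325.3 = 3.32 V.

V_out ≈ 3.32 V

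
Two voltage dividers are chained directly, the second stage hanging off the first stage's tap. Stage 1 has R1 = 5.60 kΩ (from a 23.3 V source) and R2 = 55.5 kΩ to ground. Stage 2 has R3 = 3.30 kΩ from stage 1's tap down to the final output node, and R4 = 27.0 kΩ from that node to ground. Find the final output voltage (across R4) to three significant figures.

V_out ≈ 16.1 V

Stage 2 presents R3+R4 = 30.30 kΩ as a load on stage 1's tap.
Stage 1's lower leg becomes R2‖(R3+R4) = 19.60 kΩ, so V_mid = 23.3 × 19.60/25.20 = 18.12 V.
Stage 2 is itself unloaded: V_out = V_mid × R4/(R3+R4) = 18.12 × 27.0/30.30 = 16.1 V.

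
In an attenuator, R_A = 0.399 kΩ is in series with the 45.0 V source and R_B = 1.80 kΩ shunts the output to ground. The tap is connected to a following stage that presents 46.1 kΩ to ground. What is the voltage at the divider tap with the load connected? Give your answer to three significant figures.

V_out ≈ 36.6 V

The load sits in parallel with R_B: R_B‖R_L = (1800 × 46100) / (1800 + 46100) = 1732 Ω.
V_out = 45.0 × 1732 / (399 + 1732) = 45.0 × 1732/2131 = 36.6 V.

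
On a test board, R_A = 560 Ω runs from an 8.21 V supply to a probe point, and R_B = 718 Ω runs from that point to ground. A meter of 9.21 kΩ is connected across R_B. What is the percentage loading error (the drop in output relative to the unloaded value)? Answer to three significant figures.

The divider's output (Thévenin) resistance is R_A‖R_B = 314.6 Ω.
Fractional drop under load = R_th/(R_th + R_L) = 314.6 / (314.6 + 9210) = 0.03303.
So the output falls by 3.30 %.

3.30 %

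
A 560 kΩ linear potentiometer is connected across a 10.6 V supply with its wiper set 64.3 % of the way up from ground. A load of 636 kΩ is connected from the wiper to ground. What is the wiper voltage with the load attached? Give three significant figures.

V ≈ 5.67 V

The wiper splits the pot into (1−α)R = 199.9 kΩ above and αR = 360.1 kΩ below.
Lower section ‖ load = 229.9 kΩ.
V_wiper = 10.6 × 229.9/(199.9 + 229.9) = 5.67 V.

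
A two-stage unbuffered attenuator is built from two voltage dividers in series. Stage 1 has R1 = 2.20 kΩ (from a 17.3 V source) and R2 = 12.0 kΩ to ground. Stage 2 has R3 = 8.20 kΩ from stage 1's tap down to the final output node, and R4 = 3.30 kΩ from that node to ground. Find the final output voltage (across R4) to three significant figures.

Stage 2 presents R3+R4 = 11.50 kΩ as a load on stage 1's tap.
Stage 1's lower leg becomes R2‖(R3+R4) = 5.872 kΩ, so V_mid = 17.3 × 5.872/8.072 = 12.59 V.
Stage 2 is itself unloaded: V_out = V_mid × R4/(R3+R4) = 12.59 × 3.30/11.50 = 3.61 V.

V_out ≈ 3.61 V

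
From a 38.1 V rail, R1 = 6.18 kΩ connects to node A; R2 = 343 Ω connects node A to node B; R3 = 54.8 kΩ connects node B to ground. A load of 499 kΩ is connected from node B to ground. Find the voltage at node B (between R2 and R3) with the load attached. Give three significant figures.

V ≈ 33.7 V

At node B, R3 is in parallel with the load: R3‖R_L = 49380 Ω.
Below node A the resistance is R2 + (R3‖R_L) = 49720 Ω, so V_A = 38.1 × 49720/55900 = 33.89 V.
Then V_B = V_A × (R3‖R_L)/(R2 + R3‖R_L) = 33.89 × 49380/49720 = 33.7 V.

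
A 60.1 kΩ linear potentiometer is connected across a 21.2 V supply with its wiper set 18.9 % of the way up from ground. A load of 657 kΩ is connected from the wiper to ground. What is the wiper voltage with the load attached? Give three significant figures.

The wiper splits the pot into (1−α)R = 48.74 kΩ above and αR = 11.36 kΩ below.
Lower section ‖ load = 11.17 kΩ.
V_wiper = 21.2 × 11.17/(48.74 + 11.17) = 3.95 V.

V ≈ 3.95 V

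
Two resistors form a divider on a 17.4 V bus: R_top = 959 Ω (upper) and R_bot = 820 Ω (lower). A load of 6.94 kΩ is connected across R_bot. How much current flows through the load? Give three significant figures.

I_L ≈ 1.09 mA

R_bot‖R_L = 733.4 Ω; V_out = 17.4 × 733.4/1692 = 7.540 V.
I_L = V_out / R_L = 7.540 / 6.94 kΩ = 1.09 mA.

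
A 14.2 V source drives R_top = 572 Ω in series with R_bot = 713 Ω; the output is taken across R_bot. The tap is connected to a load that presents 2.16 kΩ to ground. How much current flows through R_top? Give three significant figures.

R_bot‖R_L = 536.1 Ω, so the source sees R_top + R_bot‖R_L = 1108 Ω.
I = 14.2 V / 1108 Ω = 12.8 mA.

I ≈ 12.8 mA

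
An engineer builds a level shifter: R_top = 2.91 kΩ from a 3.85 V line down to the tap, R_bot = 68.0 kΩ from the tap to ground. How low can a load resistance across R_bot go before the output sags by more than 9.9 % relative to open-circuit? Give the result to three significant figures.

Output resistance R_th = R_top‖R_bot = (2.91 × 68.0)/70.91 = 2.791 kΩ.
The fractional drop is R_th/(R_th + R_L); requiring this ≤ 0.0990 gives R_L ≥ R_th(1/0.0990 − 1) = 2.791 × 9.101 = 25.4 kΩ.

R_L(min) ≈ 25.4 kΩ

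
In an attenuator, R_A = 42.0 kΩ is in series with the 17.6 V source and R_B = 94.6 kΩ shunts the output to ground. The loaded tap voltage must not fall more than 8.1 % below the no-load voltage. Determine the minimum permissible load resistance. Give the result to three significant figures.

R_L(min) ≈ 330 kΩ

Output resistance R_th = R_A‖R_B = (42.0 × 94.6)/136.6 = 29.09 kΩ.
The fractional drop is R_th/(R_th + R_L); requiring this ≤ 0.0810 gives R_L ≥ R_th(1/0.0810 − 1) = 29.09 × 11.35 = 330 kΩ.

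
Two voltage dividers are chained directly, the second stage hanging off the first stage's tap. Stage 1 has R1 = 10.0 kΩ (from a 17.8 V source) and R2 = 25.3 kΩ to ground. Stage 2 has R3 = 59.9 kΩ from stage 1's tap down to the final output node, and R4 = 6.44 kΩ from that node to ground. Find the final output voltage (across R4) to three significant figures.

V_out ≈ 1.12 V

Stage 2 presents R3+R4 = 66.34 kΩ as a load on stage 1's tap.
Stage 1's lower leg becomes R2‖(R3+R4) = 18.32 kΩ, so V_mid = 17.8 × 18.32/28.32 = 11.51 V.
Stage 2 is itself unloaded: V_out = V_mid × R4/(R3+R4) = 11.51 × 6.44/66.34 = 1.12 V.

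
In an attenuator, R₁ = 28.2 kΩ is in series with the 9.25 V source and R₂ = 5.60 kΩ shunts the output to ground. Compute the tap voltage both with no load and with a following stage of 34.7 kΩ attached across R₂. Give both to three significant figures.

Unloaded: 1.53 V; loaded: 1.35 V

Open-circuit: V = 9.25 × 5.60/(28.2 + 5.60) = 1.53 V.
With the load, R₂ becomes R₂‖R_L = 4.822 kΩ, so V = 9.25 × 4.822/33.02 = 1.35 V.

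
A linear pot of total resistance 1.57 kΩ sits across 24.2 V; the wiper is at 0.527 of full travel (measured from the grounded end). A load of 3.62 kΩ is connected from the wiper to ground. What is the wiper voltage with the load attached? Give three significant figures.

The wiper splits the pot into (1−α)R = 742.6 Ω above and αR = 827.4 Ω below.
Lower section ‖ load = 673.5 Ω.
V_wiper = 24.2 × 673.5/(742.6 + 673.5) = 11.5 V.

V ≈ 11.5 V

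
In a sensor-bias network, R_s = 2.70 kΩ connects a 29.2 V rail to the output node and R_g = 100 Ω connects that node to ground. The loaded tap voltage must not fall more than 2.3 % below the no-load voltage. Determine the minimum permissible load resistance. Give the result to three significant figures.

Output resistance R_th = R_s‖R_g = (2700 × 100)/2800 = 96.43 Ω.
The fractional drop is R_th/(R_th + R_L); requiring this ≤ 0.0230 gives R_L ≥ R_th(1/0.0230 − 1) = 96.43 × 42.48 = 4.10 kΩ.

R_L(min) ≈ 4.10 kΩ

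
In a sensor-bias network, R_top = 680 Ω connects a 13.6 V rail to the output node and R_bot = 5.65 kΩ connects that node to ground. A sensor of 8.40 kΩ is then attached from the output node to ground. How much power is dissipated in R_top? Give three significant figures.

Total resistance from the source is R_top + (R_bot‖R_L) = 4058 Ω, so I = 13.6/4058 Ω = 3.351 mA.
P = I²·R_top = (3.351 mA)² × 680 Ω = 7.64 mW.

P ≈ 7.64 mW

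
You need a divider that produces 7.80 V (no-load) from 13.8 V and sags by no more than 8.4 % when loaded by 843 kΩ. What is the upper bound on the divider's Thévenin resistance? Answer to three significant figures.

R_th ≤ 77.3 kΩ

Loading drop = R_th/(R_th + R_L) ≤ 0.0840, so R_th ≤ R_L · ε/(1−ε) = 843 kΩ × 0.0840/0.9160 = 77.3 kΩ.
(Any R1, R2 with R2/(R1+R2) = 0.565 and R1‖R2 ≤ 77.3 kΩ will meet the spec.)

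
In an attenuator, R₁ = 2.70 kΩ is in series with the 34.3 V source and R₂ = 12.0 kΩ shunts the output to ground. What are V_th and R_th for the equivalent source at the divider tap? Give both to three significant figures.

V_th = 28.0 V, R_th = 2.20 kΩ

V_th is the open-circuit tap voltage: 34.3 × 12.0/(2.70 + 12.0) = 28.0 V.
With the supply zeroed, R₁ and R₂ appear in parallel from the tap: R_th = R₁‖R₂ = (2.70 × 12.0)/14.70 = 2.20 kΩ.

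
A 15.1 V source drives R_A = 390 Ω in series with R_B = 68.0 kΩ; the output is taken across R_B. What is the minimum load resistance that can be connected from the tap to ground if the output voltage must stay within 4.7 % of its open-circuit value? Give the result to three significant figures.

R_L(min) ≈ 7.86 kΩ

Output resistance R_th = R_A‖R_B = (390 × 68000)/68390 = 387.8 Ω.
The fractional drop is R_th/(R_th + R_L); requiring this ≤ 0.0470 gives R_L ≥ R_th(1/0.0470 − 1) = 387.8 × 20.28 = 7.86 kΩ.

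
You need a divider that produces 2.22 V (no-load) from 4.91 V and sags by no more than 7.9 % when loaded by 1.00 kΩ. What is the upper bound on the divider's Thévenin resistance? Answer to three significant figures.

Loading drop = R_th/(R_th + R_L) ≤ 0.0790, so R_th ≤ R_L · ε/(1−ε) = 1.00 kΩ × 0.0790/0.9210 = 85.8 Ω.

R_th ≤ 85.8 Ω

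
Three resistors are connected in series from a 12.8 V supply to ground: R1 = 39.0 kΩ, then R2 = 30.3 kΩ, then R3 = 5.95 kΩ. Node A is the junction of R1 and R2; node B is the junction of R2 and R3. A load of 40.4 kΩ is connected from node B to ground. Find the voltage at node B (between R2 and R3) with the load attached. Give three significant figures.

V ≈ 0.891 V

At node B, R3 is in parallel with the load: R3‖R_L = 5.186 kΩ.
Below node A the resistance is R2 + (R3‖R_L) = 35.49 kΩ, so V_A = 12.8 × 35.49/74.49 = 6.098 V.
Then V_B = V_A × (R3‖R_L)/(R2 + R3‖R_L) = 6.098 × 5.186/35.49 = 0.891 V.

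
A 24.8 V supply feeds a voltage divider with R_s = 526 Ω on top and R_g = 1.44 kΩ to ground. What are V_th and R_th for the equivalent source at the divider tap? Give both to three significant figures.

V_th is the open-circuit tap voltage: 24.8 × 1440/(526 + 1440) = 18.2 V.
With the supply zeroed, R_s and R_g appear in parallel from the tap: R_th = R_s‖R_g = (526 × 1440)/1966 = 385 Ω.

V_th = 18.2 V, R_th = 385 Ω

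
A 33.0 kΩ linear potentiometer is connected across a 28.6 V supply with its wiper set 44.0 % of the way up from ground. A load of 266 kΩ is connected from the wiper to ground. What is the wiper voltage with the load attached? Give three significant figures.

The wiper splits the pot into (1−α)R = 18.48 kΩ above and αR = 14.52 kΩ below.
Lower section ‖ load = 13.77 kΩ.
V_wiper = 28.6 × 13.77/(18.48 + 13.77) = 12.2 V.

V ≈ 12.2 V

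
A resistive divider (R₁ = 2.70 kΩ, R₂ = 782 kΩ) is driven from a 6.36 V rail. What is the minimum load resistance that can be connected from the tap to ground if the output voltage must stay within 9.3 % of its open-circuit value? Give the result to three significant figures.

R_L(min) ≈ 26.2 kΩ

Output resistance R_th = R₁‖R₂ = (2.70 × 782)/784.7 = 2.691 kΩ.
The fractional drop is R_th/(R_th + R_L); requiring this ≤ 0.0930 gives R_L ≥ R_th(1/0.0930 − 1) = 2.691 × 9.753 = 26.2 kΩ.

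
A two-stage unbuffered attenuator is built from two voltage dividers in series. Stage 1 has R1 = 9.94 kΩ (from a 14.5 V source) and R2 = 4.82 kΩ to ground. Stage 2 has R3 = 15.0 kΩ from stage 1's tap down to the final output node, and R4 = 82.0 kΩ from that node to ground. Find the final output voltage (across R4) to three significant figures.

Stage 2 presents R3+R4 = 97.00 kΩ as a load on stage 1's tap.
Stage 1's lower leg becomes R2‖(R3+R4) = 4.592 kΩ, so V_mid = 14.5 × 4.592/14.53 = 4.582 V.
Stage 2 is itself unloaded: V_out = V_mid × R4/(R3+R4) = 4.582 × 82.0/97.00 = 3.87 V.

V_out ≈ 3.87 V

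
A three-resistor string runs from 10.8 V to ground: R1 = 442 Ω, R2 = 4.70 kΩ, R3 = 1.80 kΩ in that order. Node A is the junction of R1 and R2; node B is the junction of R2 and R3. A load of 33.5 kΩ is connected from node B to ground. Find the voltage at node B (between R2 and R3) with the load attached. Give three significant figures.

V ≈ 2.69 V

At node B, R3 is in parallel with the load: R3‖R_L = 1708 Ω.
Below node A the resistance is R2 + (R3‖R_L) = 6408 Ω, so V_A = 10.8 × 6408/6850 = 10.10 V.
Then V_B = V_A × (R3‖R_L)/(R2 + R3‖R_L) = 10.10 × 1708/6408 = 2.69 V.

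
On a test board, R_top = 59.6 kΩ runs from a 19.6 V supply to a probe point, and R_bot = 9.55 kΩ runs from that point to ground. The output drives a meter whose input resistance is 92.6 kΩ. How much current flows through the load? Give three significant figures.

R_bot‖R_L = 8.657 kΩ; V_out = 19.6 × 8.657/68.26 = 2.486 V.
I_L = V_out / R_L = 2.486 / 92.6 kΩ = 0.0268 mA.

I_L ≈ 0.0268 mA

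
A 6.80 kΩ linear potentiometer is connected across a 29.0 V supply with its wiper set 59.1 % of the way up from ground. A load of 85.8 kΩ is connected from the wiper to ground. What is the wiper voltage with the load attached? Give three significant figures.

The wiper splits the pot into (1−α)R = 2.781 kΩ above and αR = 4.019 kΩ below.
Lower section ‖ load = 3.839 kΩ.
V_wiper = 29.0 × 3.839/(2.781 + 3.839) = 16.8 V.

V ≈ 16.8 V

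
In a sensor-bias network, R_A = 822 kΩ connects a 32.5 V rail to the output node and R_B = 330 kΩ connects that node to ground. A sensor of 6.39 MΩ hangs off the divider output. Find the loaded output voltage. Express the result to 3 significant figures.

The load sits in parallel with R_B: R_B‖R_L = (330 × 6390) / (330 + 6390) = 313.8 kΩ.
V_out = 32.5 × 313.8 / (822 + 313.8) = 32.5 × 313.8/1136 = 8.98 V.
(Unloaded it would have been 9.31 V.)

V_out ≈ 8.98 V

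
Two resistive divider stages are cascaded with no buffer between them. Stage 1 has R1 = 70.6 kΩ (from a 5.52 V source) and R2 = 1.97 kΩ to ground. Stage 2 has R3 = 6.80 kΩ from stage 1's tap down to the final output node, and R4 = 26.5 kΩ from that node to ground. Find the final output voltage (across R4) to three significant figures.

V_out ≈ 0.113 V

Stage 2 presents R3+R4 = 33.30 kΩ as a load on stage 1's tap.
Stage 1's lower leg becomes R2‖(R3+R4) = 1.860 kΩ, so V_mid = 5.52 × 1.860/72.46 = 0.1417 V.
Stage 2 is itself unloaded: V_out = V_mid × R4/(R3+R4) = 0.1417 × 26.5/33.30 = 0.113 V.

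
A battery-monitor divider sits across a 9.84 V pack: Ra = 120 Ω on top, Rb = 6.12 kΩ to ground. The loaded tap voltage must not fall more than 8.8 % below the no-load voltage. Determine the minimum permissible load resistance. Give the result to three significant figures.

Output resistance R_th = Ra‖Rb = (120 × 6120)/6240 = 117.7 Ω.
The fractional drop is R_th/(R_th + R_L); requiring this ≤ 0.0880 gives R_L ≥ R_th(1/0.0880 − 1) = 117.7 × 10.36 = 1.22 kΩ.

R_L(min) ≈ 1.22 kΩ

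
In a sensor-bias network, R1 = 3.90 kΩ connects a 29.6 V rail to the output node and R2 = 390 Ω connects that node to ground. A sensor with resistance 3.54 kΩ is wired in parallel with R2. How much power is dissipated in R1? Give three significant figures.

Total resistance from the source is R1 + (R2‖R_L) = 4251 Ω, so I = 29.6/4251 Ω = 6.963 mA.
P = I²·R1 = (6.963 mA)² × 3.90 kΩ = 189 mW.

P ≈ 189 mW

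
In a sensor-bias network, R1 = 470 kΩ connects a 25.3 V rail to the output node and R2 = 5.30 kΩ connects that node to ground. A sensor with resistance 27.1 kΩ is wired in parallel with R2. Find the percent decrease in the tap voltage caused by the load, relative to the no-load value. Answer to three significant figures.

Unloaded V = 25.3 × 5.30/475.3 = 0.2821 V.
Loaded: R2‖R_L = 4.433 kΩ, giving V = 25.3 × 4.433/474.4 = 0.2364 V.
Drop = (0.2821 − 0.2364) / 0.2821 = 16.2 %.

16.2 %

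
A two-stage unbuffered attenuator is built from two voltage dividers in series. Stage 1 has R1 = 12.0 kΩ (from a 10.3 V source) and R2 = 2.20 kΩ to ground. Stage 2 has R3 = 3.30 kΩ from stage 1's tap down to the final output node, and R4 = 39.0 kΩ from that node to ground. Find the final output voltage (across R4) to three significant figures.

Stage 2 presents R3+R4 = 42.30 kΩ as a load on stage 1's tap.
Stage 1's lower leg becomes R2‖(R3+R4) = 2.091 kΩ, so V_mid = 10.3 × 2.091/14.09 = 1.529 V.
Stage 2 is itself unloaded: V_out = V_mid × R4/(R3+R4) = 1.529 × 39.0/42.30 = 1.41 V.

V_out ≈ 1.41 V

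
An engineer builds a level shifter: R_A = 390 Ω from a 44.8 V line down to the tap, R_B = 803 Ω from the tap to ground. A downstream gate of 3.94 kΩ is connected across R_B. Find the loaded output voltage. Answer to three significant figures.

V_out ≈ 28.3 V

The load sits in parallel with R_B: R_B‖R_L = (803 × 3940) / (803 + 3940) = 667.1 Ω.
V_out = 44.8 × 667.1 / (390 + 667.1) = 44.8 × 667.1/1057 = 28.3 V.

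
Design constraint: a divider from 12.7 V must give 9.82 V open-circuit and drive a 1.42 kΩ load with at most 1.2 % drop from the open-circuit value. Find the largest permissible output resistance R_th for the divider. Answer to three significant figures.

R_th ≤ 17.2 Ω

Loading drop = R_th/(R_th + R_L) ≤ 0.0120, so R_th ≤ R_L · ε/(1−ε) = 1.42 kΩ × 0.0120/0.9880 = 17.2 Ω.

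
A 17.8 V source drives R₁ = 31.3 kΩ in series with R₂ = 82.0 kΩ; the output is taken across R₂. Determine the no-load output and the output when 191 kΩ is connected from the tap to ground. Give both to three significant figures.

Open-circuit: V = 17.8 × 82.0/(31.3 + 82.0) = 12.9 V.
With the load, R₂ becomes R₂‖R_L = 57.37 kΩ, so V = 17.8 × 57.37/88.67 = 11.5 V.

Unloaded: 12.9 V; loaded: 11.5 V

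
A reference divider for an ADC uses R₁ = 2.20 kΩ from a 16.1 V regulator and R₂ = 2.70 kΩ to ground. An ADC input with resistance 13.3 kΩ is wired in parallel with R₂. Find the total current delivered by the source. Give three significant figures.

I ≈ 3.62 mA

R₂‖R_L = 2.244 kΩ, so the source sees R₁ + R₂‖R_L = 4.444 kΩ.
I = 16.1 V / 4.444 kΩ = 3.62 mA.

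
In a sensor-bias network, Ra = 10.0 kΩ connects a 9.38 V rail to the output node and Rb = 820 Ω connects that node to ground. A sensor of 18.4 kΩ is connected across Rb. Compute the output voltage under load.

V_out ≈ 0.683 V

The load sits in parallel with Rb: Rb‖R_L = (820 × 18400) / (820 + 18400) = 785.0 Ω.
V_out = 9.38 × 785.0 / (10000 + 785.0) = 9.38 × 785.0/10790 = 0.683 V.
(Unloaded it would have been 0.711 V.)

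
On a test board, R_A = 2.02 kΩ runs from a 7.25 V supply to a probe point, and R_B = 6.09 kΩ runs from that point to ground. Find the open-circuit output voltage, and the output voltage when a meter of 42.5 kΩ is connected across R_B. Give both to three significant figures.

Unloaded: 5.44 V; loaded: 5.26 V

Open-circuit: V = 7.25 × 6.09/(2.02 + 6.09) = 5.44 V.
With the load, R_B becomes R_B‖R_L = 5.327 kΩ, so V = 7.25 × 5.327/7.347 = 5.26 V.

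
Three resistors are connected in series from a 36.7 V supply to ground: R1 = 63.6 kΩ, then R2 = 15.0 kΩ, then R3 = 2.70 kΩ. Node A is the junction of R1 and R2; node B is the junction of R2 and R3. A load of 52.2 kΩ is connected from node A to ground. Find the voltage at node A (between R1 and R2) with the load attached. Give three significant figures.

V ≈ 6.31 V

Below node A the series string R2+R3 = 17.70 kΩ sits in parallel with the 52.2 kΩ load: 13.22 kΩ.
V_A = 36.7 × 13.22/(63.6 + 13.22) = 6.31 V.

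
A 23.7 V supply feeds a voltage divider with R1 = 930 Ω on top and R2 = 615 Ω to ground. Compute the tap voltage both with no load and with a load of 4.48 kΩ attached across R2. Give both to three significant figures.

Open-circuit: V = 23.7 × 615/(930 + 615) = 9.43 V.
With the load, R2 becomes R2‖R_L = 540.8 Ω, so V = 23.7 × 540.8/1471 = 8.71 V.

Unloaded: 9.43 V; loaded: 8.71 V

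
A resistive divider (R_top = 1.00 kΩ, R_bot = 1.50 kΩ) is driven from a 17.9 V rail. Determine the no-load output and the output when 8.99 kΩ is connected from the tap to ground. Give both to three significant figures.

Open-circuit: V = 17.9 × 1.50/(1.00 + 1.50) = 10.7 V.
With the load, R_bot becomes R_bot‖R_L = 1.286 kΩ, so V = 17.9 × 1.286/2.286 = 10.1 V.

Unloaded: 10.7 V; loaded: 10.1 V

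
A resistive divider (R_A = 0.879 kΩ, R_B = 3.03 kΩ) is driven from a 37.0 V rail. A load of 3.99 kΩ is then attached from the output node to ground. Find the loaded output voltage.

The load sits in parallel with R_B: R_B‖R_L = (3030 × 3990) / (3030 + 3990) = 1722 Ω.
V_out = 37.0 × 1722 / (879 + 1722) = 37.0 × 1722/2601 = 24.5 V.

V_out ≈ 24.5 V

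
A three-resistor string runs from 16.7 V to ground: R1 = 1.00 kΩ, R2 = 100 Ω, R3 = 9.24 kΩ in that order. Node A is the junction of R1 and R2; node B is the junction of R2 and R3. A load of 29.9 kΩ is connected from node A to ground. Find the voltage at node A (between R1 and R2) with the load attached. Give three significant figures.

Below node A the series string R2+R3 = 9340 Ω sits in parallel with the 29900 Ω load: 7117 Ω.
V_A = 16.7 × 7117/(1000 + 7117) = 14.6 V.

V ≈ 14.6 V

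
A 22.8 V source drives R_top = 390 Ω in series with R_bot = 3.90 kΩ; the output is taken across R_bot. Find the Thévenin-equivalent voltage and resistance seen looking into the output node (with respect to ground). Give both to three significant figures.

V_th = 20.7 V, R_th = 355 Ω

V_th is the open-circuit tap voltage: 22.8 × 3900/(390 + 3900) = 20.7 V.
With the supply zeroed, R_top and R_bot appear in parallel from the tap: R_th = R_top‖R_bot = (390 × 3900)/4290 = 355 Ω.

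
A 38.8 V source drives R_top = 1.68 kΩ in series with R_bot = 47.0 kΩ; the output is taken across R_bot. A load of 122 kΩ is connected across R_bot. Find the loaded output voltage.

The load sits in parallel with R_bot: R_bot‖R_L = (47.0 × 122) / (47.0 + 122) = 33.93 kΩ.
V_out = 38.8 × 33.93 / (1.68 + 33.93) = 38.8 × 33.93/35.61 = 37.0 V.

V_out ≈ 37.0 V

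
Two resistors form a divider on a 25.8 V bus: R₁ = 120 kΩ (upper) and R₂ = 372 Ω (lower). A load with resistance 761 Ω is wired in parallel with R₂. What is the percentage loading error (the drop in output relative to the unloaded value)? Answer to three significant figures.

32.8 %

The divider's output (Thévenin) resistance is R₁‖R₂ = 370.9 Ω.
Fractional drop under load = R_th/(R_th + R_L) = 370.9 / (370.9 + 761) = 0.3276.
So the output falls by 32.8 %.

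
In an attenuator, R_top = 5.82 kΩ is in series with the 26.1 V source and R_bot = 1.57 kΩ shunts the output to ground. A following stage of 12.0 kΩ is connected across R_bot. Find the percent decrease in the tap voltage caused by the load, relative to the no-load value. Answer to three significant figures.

Unloaded V = 26.1 × 1.57/7.390 = 5.5449 V.
Loaded: R_bot‖R_L = 1.388 kΩ, giving V = 26.1 × 1.388/7.208 = 5.0270 V.
Drop = (5.5449 − 5.0270) / 5.5449 = 9.34 %.

9.34 %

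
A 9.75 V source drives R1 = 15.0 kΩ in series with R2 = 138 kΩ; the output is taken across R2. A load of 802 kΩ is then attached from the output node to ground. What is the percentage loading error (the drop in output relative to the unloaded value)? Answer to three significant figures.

1.66 %

The divider's output (Thévenin) resistance is R1‖R2 = 13.53 kΩ.
Fractional drop under load = R_th/(R_th + R_L) = 13.53 / (13.53 + 802) = 0.01659.
So the output falls by 1.66 %.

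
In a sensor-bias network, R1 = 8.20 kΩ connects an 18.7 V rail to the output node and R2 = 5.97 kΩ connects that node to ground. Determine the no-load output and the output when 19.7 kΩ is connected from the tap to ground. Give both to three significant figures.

Open-circuit: V = 18.7 × 5.97/(8.20 + 5.97) = 7.88 V.
With the load, R2 becomes R2‖R_L = 4.582 kΩ, so V = 18.7 × 4.582/12.78 = 6.70 V.

Unloaded: 7.88 V; loaded: 6.70 V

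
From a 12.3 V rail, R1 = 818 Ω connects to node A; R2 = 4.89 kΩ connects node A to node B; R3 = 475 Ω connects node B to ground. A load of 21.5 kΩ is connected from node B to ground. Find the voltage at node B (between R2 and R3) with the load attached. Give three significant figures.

At node B, R3 is in parallel with the load: R3‖R_L = 464.7 Ω.
Below node A the resistance is R2 + (R3‖R_L) = 5355 Ω, so V_A = 12.3 × 5355/6173 = 10.67 V.
Then V_B = V_A × (R3‖R_L)/(R2 + R3‖R_L) = 10.67 × 464.7/5355 = 0.926 V.

V ≈ 0.926 V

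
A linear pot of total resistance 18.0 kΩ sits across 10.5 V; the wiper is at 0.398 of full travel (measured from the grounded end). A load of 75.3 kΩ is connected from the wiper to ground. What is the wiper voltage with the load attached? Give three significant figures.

The wiper splits the pot into (1−α)R = 10.84 kΩ above and αR = 7.164 kΩ below.
Lower section ‖ load = 6.542 kΩ.
V_wiper = 10.5 × 6.542/(10.84 + 6.542) = 3.95 V.

V ≈ 3.95 V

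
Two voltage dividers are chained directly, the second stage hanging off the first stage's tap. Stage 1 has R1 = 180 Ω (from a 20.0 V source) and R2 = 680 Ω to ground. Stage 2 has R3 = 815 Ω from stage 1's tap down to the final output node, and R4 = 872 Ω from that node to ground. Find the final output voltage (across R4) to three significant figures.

Stage 2 presents R3+R4 = 1687 Ω as a load on stage 1's tap.
Stage 1's lower leg becomes R2‖(R3+R4) = 484.6 Ω, so V_mid = 20.0 × 484.6/664.6 = 14.58 V.
Stage 2 is itself unloaded: V_out = V_mid × R4/(R3+R4) = 14.58 × 872/1687 = 7.54 V.

V_out ≈ 7.54 V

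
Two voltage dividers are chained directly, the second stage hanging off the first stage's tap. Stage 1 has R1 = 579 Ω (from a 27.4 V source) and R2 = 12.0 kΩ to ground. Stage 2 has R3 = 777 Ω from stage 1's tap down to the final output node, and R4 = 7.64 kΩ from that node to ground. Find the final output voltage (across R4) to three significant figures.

V_out ≈ 22.3 V

Stage 2 presents R3+R4 = 8417 Ω as a load on stage 1's tap.
Stage 1's lower leg becomes R2‖(R3+R4) = 4947 Ω, so V_mid = 27.4 × 4947/5526 = 24.53 V.
Stage 2 is itself unloaded: V_out = V_mid × R4/(R3+R4) = 24.53 × 7640/8417 = 22.3 V.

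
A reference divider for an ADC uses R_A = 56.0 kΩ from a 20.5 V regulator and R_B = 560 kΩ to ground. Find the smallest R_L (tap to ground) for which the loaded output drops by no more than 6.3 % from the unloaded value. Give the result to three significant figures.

Output resistance R_th = R_A‖R_B = (56.0 × 560)/616.0 = 50.91 kΩ.
The fractional drop is R_th/(R_th + R_L); requiring this ≤ 0.0630 gives R_L ≥ R_th(1/0.0630 − 1) = 50.91 × 14.87 = 757 kΩ.

R_L(min) ≈ 757 kΩ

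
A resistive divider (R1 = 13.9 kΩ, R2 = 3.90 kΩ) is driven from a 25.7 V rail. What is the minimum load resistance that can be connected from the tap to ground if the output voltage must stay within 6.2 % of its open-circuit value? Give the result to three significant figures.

R_L(min) ≈ 46.1 kΩ

Output resistance R_th = R1‖R2 = (13.9 × 3.90)/17.80 = 3.046 kΩ.
The fractional drop is R_th/(R_th + R_L); requiring this ≤ 0.0620 gives R_L ≥ R_th(1/0.0620 − 1) = 3.046 × 15.13 = 46.1 kΩ.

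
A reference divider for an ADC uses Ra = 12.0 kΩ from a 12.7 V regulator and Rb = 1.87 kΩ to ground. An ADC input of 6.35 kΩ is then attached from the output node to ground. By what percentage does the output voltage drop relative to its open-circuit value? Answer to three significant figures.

The divider's output (Thévenin) resistance is Ra‖Rb = 1.618 kΩ.
Fractional drop under load = R_th/(R_th + R_L) = 1.618 / (1.618 + 6.35) = 0.2031.
So the output falls by 20.3 %.

20.3 %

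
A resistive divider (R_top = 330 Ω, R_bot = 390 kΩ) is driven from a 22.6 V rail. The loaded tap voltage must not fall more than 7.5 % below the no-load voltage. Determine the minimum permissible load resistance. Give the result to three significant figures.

R_L(min) ≈ 4.07 kΩ

Output resistance R_th = R_top‖R_bot = (330 × 390000)/390300 = 329.7 Ω.
The fractional drop is R_th/(R_th + R_L); requiring this ≤ 0.0750 gives R_L ≥ R_th(1/0.0750 − 1) = 329.7 × 12.33 = 4.07 kΩ.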